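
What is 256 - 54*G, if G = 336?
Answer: -17888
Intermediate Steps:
256 - 54*G = 256 - 54*336 = 256 - 18144 = -17888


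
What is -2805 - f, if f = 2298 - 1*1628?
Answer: -3475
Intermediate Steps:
f = 670 (f = 2298 - 1628 = 670)
-2805 - f = -2805 - 1*670 = -2805 - 670 = -3475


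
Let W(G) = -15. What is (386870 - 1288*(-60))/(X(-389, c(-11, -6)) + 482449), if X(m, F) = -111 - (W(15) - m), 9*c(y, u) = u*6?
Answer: 232075/240982 ≈ 0.96304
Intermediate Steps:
c(y, u) = 2*u/3 (c(y, u) = (u*6)/9 = (6*u)/9 = 2*u/3)
X(m, F) = -96 + m (X(m, F) = -111 - (-15 - m) = -111 + (15 + m) = -96 + m)
(386870 - 1288*(-60))/(X(-389, c(-11, -6)) + 482449) = (386870 - 1288*(-60))/((-96 - 389) + 482449) = (386870 + 77280)/(-485 + 482449) = 464150/481964 = 464150*(1/481964) = 232075/240982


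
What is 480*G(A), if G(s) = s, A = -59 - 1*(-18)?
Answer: -19680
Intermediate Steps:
A = -41 (A = -59 + 18 = -41)
480*G(A) = 480*(-41) = -19680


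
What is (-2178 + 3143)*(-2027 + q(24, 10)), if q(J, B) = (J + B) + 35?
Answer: -1889470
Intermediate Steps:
q(J, B) = 35 + B + J (q(J, B) = (B + J) + 35 = 35 + B + J)
(-2178 + 3143)*(-2027 + q(24, 10)) = (-2178 + 3143)*(-2027 + (35 + 10 + 24)) = 965*(-2027 + 69) = 965*(-1958) = -1889470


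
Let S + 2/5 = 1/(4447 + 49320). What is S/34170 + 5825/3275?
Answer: 713448446017/401126015150 ≈ 1.7786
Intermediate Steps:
S = -107529/268835 (S = -⅖ + 1/(4447 + 49320) = -⅖ + 1/53767 = -107529/268835 ≈ -0.39998)
S/34170 + 5825/3275 = -107529/268835/34170 + 5825/3275 = -107529/268835*1/34170 + 5825*(1/3275) = -35843/3062030650 + 233/131 = 713448446017/401126015150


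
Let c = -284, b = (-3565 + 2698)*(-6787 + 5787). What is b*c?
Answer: -246228000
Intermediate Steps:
b = 867000 (b = -867*(-1000) = 867000)
b*c = 867000*(-284) = -246228000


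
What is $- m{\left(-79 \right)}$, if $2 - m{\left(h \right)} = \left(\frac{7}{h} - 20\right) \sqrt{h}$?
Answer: $-2 - \frac{1587 i \sqrt{79}}{79} \approx -2.0 - 178.55 i$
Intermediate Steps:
$m{\left(h \right)} = 2 - \sqrt{h} \left(-20 + \frac{7}{h}\right)$ ($m{\left(h \right)} = 2 - \left(\frac{7}{h} - 20\right) \sqrt{h} = 2 - \left(-20 + \frac{7}{h}\right) \sqrt{h} = 2 - \sqrt{h} \left(-20 + \frac{7}{h}\right)$)
$- m{\left(-79 \right)} = - (2 - \frac{7}{i \sqrt{79}} + 20 \sqrt{-79}) = - (2 - 7 \left(- \frac{i \sqrt{79}}{79}\right) + 20 i \sqrt{79}) = - (2 + \frac{7 i \sqrt{79}}{79} + 20 i \sqrt{79}) = - (2 + \frac{1587 i \sqrt{79}}{79}) = -2 - \frac{1587 i \sqrt{79}}{79}$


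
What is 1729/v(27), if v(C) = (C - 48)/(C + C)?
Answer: -4446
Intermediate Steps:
v(C) = (-48 + C)/(2*C) (v(C) = (-48 + C)/((2*C)) = (-48 + C)*(1/(2*C)) = (-48 + C)/(2*C))
1729/v(27) = 1729/(((½)*(-48 + 27)/27)) = 1729/(((½)*(1/27)*(-21))) = 1729/(-7/18) = 1729*(-18/7) = -4446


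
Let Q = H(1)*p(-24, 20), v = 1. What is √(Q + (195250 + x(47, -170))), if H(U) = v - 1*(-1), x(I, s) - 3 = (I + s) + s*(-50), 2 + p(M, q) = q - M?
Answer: √203714 ≈ 451.35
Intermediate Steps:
p(M, q) = -2 + q - M (p(M, q) = -2 + (q - M) = -2 + q - M)
x(I, s) = 3 + I - 49*s (x(I, s) = 3 + ((I + s) + s*(-50)) = 3 + ((I + s) - 50*s) = 3 + (I - 49*s) = 3 + I - 49*s)
H(U) = 2 (H(U) = 1 - 1*(-1) = 1 + 1 = 2)
Q = 84 (Q = 2*(-2 + 20 - 1*(-24)) = 2*(-2 + 20 + 24) = 2*42 = 84)
√(Q + (195250 + x(47, -170))) = √(84 + (195250 + (3 + 47 - 49*(-170)))) = √(84 + (195250 + (3 + 47 + 8330))) = √(84 + (195250 + 8380)) = √(84 + 203630) = √203714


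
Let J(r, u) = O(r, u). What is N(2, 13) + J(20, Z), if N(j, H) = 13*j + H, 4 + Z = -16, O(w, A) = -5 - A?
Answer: 54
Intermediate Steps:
Z = -20 (Z = -4 - 16 = -20)
J(r, u) = -5 - u
N(j, H) = H + 13*j
N(2, 13) + J(20, Z) = (13 + 13*2) + (-5 - 1*(-20)) = (13 + 26) + (-5 + 20) = 39 + 15 = 54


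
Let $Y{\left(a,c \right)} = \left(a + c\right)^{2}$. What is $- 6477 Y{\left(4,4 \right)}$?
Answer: $-414528$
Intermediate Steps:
$- 6477 Y{\left(4,4 \right)} = - 6477 \left(4 + 4\right)^{2} = - 6477 \cdot 8^{2} = \left(-6477\right) 64 = -414528$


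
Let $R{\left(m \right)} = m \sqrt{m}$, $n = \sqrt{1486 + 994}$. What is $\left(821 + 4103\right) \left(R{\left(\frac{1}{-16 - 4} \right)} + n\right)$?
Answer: $19696 \sqrt{155} - \frac{1231 i \sqrt{5}}{50} \approx 2.4521 \cdot 10^{5} - 55.052 i$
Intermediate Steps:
$n = 4 \sqrt{155}$ ($n = \sqrt{2480} = 4 \sqrt{155} \approx 49.8$)
$R{\left(m \right)} = m^{\frac{3}{2}}$
$\left(821 + 4103\right) \left(R{\left(\frac{1}{-16 - 4} \right)} + n\right) = \left(821 + 4103\right) \left(\left(\frac{1}{-16 - 4}\right)^{\frac{3}{2}} + 4 \sqrt{155}\right) = 4924 \left(\left(\frac{1}{-20}\right)^{\frac{3}{2}} + 4 \sqrt{155}\right) = 4924 \left(\left(- \frac{1}{20}\right)^{\frac{3}{2}} + 4 \sqrt{155}\right) = 4924 \left(- \frac{i \sqrt{5}}{200} + 4 \sqrt{155}\right) = 4924 \left(4 \sqrt{155} - \frac{i \sqrt{5}}{200}\right) = 19696 \sqrt{155} - \frac{1231 i \sqrt{5}}{50}$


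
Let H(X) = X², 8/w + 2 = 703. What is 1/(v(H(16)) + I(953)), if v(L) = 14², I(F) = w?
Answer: 701/137404 ≈ 0.0051017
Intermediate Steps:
w = 8/701 (w = 8/(-2 + 703) = 8/701 ≈ 0.011412)
I(F) = 8/701
v(L) = 196
1/(v(H(16)) + I(953)) = 1/(196 + 8/701) = 1/(137404/701) = 701/137404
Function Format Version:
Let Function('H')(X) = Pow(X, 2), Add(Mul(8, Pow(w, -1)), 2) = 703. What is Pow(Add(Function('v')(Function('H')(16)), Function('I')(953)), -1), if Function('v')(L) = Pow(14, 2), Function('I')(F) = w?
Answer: Rational(701, 137404) ≈ 0.0051017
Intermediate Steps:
w = Rational(8, 701) (w = Mul(8, Pow(Add(-2, 703), -1)) = Mul(8, Pow(701, -1)) = Mul(8, Rational(1, 701)) = Rational(8, 701) ≈ 0.011412)
Function('I')(F) = Rational(8, 701)
Function('v')(L) = 196
Pow(Add(Function('v')(Function('H')(16)), Function('I')(953)), -1) = Pow(Add(196, Rational(8, 701)), -1) = Pow(Rational(137404, 701), -1) = Rational(701, 137404)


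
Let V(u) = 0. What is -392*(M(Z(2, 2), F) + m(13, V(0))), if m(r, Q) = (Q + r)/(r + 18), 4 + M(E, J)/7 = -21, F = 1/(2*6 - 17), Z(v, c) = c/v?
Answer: 2121504/31 ≈ 68436.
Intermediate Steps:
F = -⅕ (F = 1/(12 - 17) = 1/(-5) = -⅕ ≈ -0.20000)
M(E, J) = -175 (M(E, J) = -28 + 7*(-21) = -28 - 147 = -175)
m(r, Q) = (Q + r)/(18 + r)
-392*(M(Z(2, 2), F) + m(13, V(0))) = -392*(-175 + (0 + 13)/(18 + 13)) = -392*(-175 + 13/31) = -392*(-5412/31) = 2121504/31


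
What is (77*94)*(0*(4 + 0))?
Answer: 0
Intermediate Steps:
(77*94)*(0*(4 + 0)) = 7238*(0*4) = 7238*0 = 0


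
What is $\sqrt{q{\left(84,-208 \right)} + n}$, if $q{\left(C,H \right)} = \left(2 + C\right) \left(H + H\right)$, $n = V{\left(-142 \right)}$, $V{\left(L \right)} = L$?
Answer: $i \sqrt{35918} \approx 189.52 i$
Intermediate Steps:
$n = -142$
$q{\left(C,H \right)} = 2 H \left(2 + C\right)$ ($q{\left(C,H \right)} = \left(2 + C\right) 2 H = 2 H \left(2 + C\right)$)
$\sqrt{q{\left(84,-208 \right)} + n} = \sqrt{2 \left(-208\right) \left(2 + 84\right) - 142} = \sqrt{2 \left(-208\right) 86 - 142} = \sqrt{-35776 - 142} = \sqrt{-35918} = i \sqrt{35918}$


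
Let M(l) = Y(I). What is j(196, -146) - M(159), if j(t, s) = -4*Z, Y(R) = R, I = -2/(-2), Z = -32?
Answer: 127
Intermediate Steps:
I = 1 (I = -2*(-½) = 1)
j(t, s) = 128 (j(t, s) = -4*(-32) = 128)
M(l) = 1
j(196, -146) - M(159) = 128 - 1*1 = 128 - 1 = 127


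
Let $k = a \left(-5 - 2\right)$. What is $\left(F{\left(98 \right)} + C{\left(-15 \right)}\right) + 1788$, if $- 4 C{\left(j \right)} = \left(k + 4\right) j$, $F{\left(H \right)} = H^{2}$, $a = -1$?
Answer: $\frac{45733}{4} \approx 11433.0$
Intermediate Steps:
$k = 7$ ($k = - (-5 - 2) = \left(-1\right) \left(-7\right) = 7$)
$C{\left(j \right)} = - \frac{11 j}{4}$ ($C{\left(j \right)} = - \frac{\left(7 + 4\right) j}{4} = - \frac{11 j}{4}$)
$\left(F{\left(98 \right)} + C{\left(-15 \right)}\right) + 1788 = \left(98^{2} - - \frac{165}{4}\right) + 1788 = \left(9604 + \frac{165}{4}\right) + 1788 = \frac{38581}{4} + 1788 = \frac{45733}{4}$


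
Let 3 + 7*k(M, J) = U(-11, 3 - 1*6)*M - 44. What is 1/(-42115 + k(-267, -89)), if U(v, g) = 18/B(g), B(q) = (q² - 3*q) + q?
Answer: -35/1475862 ≈ -2.3715e-5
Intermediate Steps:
B(q) = q² - 2*q
U(v, g) = 18/(g*(-2 + g)) (U(v, g) = 18/((g*(-2 + g))) = 18*(1/(g*(-2 + g))) = 18/(g*(-2 + g)))
k(M, J) = -47/7 + 6*M/35 (k(M, J) = -3/7 + ((18/((3 - 1*6)*(-2 + (3 - 1*6))))*M - 44)/7 = -3/7 + ((18/((3 - 6)*(-2 + (3 - 6))))*M - 44)/7 = -3/7 + ((18/(-3*(-2 - 3)))*M - 44)/7 = -3/7 + ((18*(-⅓)/(-5))*M - 44)/7 = -3/7 + ((18*(-⅓)*(-⅕))*M - 44)/7 = -3/7 + (6*M/5 - 44)/7 = -3/7 + (-44 + 6*M/5)/7 = -3/7 + (-44/7 + 6*M/35) = -47/7 + 6*M/35)
1/(-42115 + k(-267, -89)) = 1/(-42115 + (-47/7 + (6/35)*(-267))) = 1/(-42115 + (-47/7 - 1602/35)) = 1/(-42115 - 1837/35) = 1/(-1475862/35) = -35/1475862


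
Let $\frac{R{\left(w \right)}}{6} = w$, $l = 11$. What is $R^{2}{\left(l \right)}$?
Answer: $4356$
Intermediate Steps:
$R{\left(w \right)} = 6 w$
$R^{2}{\left(l \right)} = \left(6 \cdot 11\right)^{2} = 66^{2} = 4356$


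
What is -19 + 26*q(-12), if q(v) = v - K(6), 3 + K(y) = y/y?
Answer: -279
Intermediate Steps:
K(y) = -2 (K(y) = -3 + y/y = -3 + 1 = -2)
q(v) = 2 + v (q(v) = v - 1*(-2) = v + 2 = 2 + v)
-19 + 26*q(-12) = -19 + 26*(2 - 12) = -19 + 26*(-10) = -19 - 260 = -279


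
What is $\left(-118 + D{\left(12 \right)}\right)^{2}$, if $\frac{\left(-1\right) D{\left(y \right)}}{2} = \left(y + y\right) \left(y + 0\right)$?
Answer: $481636$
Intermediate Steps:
$D{\left(y \right)} = - 4 y^{2}$ ($D{\left(y \right)} = - 2 \left(y + y\right) \left(y + 0\right) = - 2 \cdot 2 y y = - 2 \cdot 2 y^{2} = - 4 y^{2}$)
$\left(-118 + D{\left(12 \right)}\right)^{2} = \left(-118 - 4 \cdot 12^{2}\right)^{2} = \left(-118 - 576\right)^{2} = \left(-694\right)^{2} = 481636$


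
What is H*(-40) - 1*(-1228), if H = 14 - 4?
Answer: 828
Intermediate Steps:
H = 10
H*(-40) - 1*(-1228) = 10*(-40) - 1*(-1228) = -400 + 1228 = 828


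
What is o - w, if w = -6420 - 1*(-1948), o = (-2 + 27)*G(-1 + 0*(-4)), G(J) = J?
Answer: 4447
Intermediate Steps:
o = -25 (o = (-2 + 27)*(-1 + 0*(-4)) = 25*(-1 + 0) = 25*(-1) = -25)
w = -4472 (w = -6420 + 1948 = -4472)
o - w = -25 - 1*(-4472) = -25 + 4472 = 4447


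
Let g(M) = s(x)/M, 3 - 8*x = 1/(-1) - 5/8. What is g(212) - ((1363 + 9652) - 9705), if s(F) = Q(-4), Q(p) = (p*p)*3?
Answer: -69418/53 ≈ -1309.8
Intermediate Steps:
Q(p) = 3*p**2 (Q(p) = p**2*3 = 3*p**2)
x = 37/64 (x = 3/8 - (1/(-1) - 5/8)/8 = 3/8 - (1*(-1) - 5*1/8)/8 = 3/8 - (-1 - 5/8)/8 = 3/8 - 1/8*(-13/8) = 3/8 + 13/64 = 37/64 ≈ 0.57813)
s(F) = 48 (s(F) = 3*(-4)**2 = 3*16 = 48)
g(M) = 48/M
g(212) - ((1363 + 9652) - 9705) = 48/212 - ((1363 + 9652) - 9705) = 48*(1/212) - (11015 - 9705) = 12/53 - 1*1310 = 12/53 - 1310 = -69418/53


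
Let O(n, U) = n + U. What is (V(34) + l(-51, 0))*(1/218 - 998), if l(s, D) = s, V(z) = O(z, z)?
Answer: -3698571/218 ≈ -16966.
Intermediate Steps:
O(n, U) = U + n
V(z) = 2*z (V(z) = z + z = 2*z)
(V(34) + l(-51, 0))*(1/218 - 998) = (2*34 - 51)*(1/218 - 998) = (68 - 51)*(1/218 - 998) = 17*(-217563/218) = -3698571/218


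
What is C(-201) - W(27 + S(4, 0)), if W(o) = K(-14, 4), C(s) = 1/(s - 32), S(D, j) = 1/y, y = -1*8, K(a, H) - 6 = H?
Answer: -2331/233 ≈ -10.004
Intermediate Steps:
K(a, H) = 6 + H
y = -8
S(D, j) = -⅛ (S(D, j) = 1/(-8) = -⅛)
C(s) = 1/(-32 + s)
W(o) = 10 (W(o) = 6 + 4 = 10)
C(-201) - W(27 + S(4, 0)) = 1/(-32 - 201) - 1*10 = 1/(-233) - 10 = -1/233 - 10 = -2331/233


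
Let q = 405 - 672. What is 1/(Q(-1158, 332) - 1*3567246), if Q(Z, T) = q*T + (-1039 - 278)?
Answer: -1/3657207 ≈ -2.7343e-7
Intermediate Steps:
q = -267
Q(Z, T) = -1317 - 267*T (Q(Z, T) = -267*T + (-1039 - 278) = -267*T - 1317 = -1317 - 267*T)
1/(Q(-1158, 332) - 1*3567246) = 1/((-1317 - 267*332) - 1*3567246) = 1/((-1317 - 88644) - 3567246) = 1/(-89961 - 3567246) = 1/(-3657207) = -1/3657207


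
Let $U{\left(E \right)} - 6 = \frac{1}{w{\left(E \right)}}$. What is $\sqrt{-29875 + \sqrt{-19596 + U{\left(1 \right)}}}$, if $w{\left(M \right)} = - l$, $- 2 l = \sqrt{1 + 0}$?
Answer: $\sqrt{-29875 + 2 i \sqrt{4897}} \approx 0.4049 + 172.84 i$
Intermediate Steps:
$l = - \frac{1}{2}$ ($l = - \frac{\sqrt{1 + 0}}{2} = - \frac{\sqrt{1}}{2} = \left(- \frac{1}{2}\right) 1 = - \frac{1}{2} \approx -0.5$)
$w{\left(M \right)} = \frac{1}{2}$ ($w{\left(M \right)} = \left(-1\right) \left(- \frac{1}{2}\right) = \frac{1}{2}$)
$U{\left(E \right)} = 8$ ($U{\left(E \right)} = 6 + \frac{1}{\frac{1}{2}} = 6 + 2 = 8$)
$\sqrt{-29875 + \sqrt{-19596 + U{\left(1 \right)}}} = \sqrt{-29875 + \sqrt{-19596 + 8}} = \sqrt{-29875 + \sqrt{-19588}} = \sqrt{-29875 + 2 i \sqrt{4897}}$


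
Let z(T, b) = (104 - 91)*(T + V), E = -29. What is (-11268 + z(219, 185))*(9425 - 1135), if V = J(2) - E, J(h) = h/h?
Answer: -66576990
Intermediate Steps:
J(h) = 1
V = 30 (V = 1 - 1*(-29) = 1 + 29 = 30)
z(T, b) = 390 + 13*T (z(T, b) = (104 - 91)*(T + 30) = 13*(30 + T) = 390 + 13*T)
(-11268 + z(219, 185))*(9425 - 1135) = (-11268 + (390 + 13*219))*(9425 - 1135) = (-11268 + (390 + 2847))*8290 = (-11268 + 3237)*8290 = -8031*8290 = -66576990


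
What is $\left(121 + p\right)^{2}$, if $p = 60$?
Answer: $32761$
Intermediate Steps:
$\left(121 + p\right)^{2} = \left(121 + 60\right)^{2} = 181^{2} = 32761$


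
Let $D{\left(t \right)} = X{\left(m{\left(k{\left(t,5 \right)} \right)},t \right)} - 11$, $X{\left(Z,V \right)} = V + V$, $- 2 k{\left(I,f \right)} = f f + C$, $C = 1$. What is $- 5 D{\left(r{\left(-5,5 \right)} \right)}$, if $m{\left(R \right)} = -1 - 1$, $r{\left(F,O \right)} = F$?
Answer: $105$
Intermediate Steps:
$k{\left(I,f \right)} = - \frac{1}{2} - \frac{f^{2}}{2}$ ($k{\left(I,f \right)} = - \frac{f f + 1}{2} = - \frac{f^{2} + 1}{2} = - \frac{1 + f^{2}}{2} = - \frac{1}{2} - \frac{f^{2}}{2}$)
$m{\left(R \right)} = -2$ ($m{\left(R \right)} = -1 - 1 = -2$)
$X{\left(Z,V \right)} = 2 V$
$D{\left(t \right)} = -11 + 2 t$ ($D{\left(t \right)} = 2 t - 11 = -11 + 2 t$)
$- 5 D{\left(r{\left(-5,5 \right)} \right)} = - 5 \left(-11 + 2 \left(-5\right)\right) = - 5 \left(-11 - 10\right) = \left(-5\right) \left(-21\right) = 105$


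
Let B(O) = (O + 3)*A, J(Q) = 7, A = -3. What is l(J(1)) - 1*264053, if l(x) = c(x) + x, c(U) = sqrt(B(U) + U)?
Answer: -264046 + I*sqrt(23) ≈ -2.6405e+5 + 4.7958*I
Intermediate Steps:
B(O) = -9 - 3*O (B(O) = (O + 3)*(-3) = (3 + O)*(-3) = -9 - 3*O)
c(U) = sqrt(-9 - 2*U) (c(U) = sqrt((-9 - 3*U) + U) = sqrt(-9 - 2*U))
l(x) = x + sqrt(-9 - 2*x) (l(x) = sqrt(-9 - 2*x) + x = x + sqrt(-9 - 2*x))
l(J(1)) - 1*264053 = (7 + sqrt(-9 - 2*7)) - 1*264053 = (7 + sqrt(-9 - 14)) - 264053 = (7 + sqrt(-23)) - 264053 = (7 + I*sqrt(23)) - 264053 = -264046 + I*sqrt(23)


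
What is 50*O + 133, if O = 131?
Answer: 6683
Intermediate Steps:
50*O + 133 = 50*131 + 133 = 6550 + 133 = 6683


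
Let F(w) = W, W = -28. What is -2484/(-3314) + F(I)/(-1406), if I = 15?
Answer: 896324/1164871 ≈ 0.76946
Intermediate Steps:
F(w) = -28
-2484/(-3314) + F(I)/(-1406) = -2484/(-3314) - 28/(-1406) = -2484*(-1/3314) - 28*(-1/1406) = 1242/1657 + 14/703 = 896324/1164871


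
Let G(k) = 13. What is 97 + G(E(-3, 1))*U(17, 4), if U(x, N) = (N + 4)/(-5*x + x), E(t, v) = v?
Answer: 1623/17 ≈ 95.471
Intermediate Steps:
U(x, N) = -(4 + N)/(4*x) (U(x, N) = (4 + N)/((-4*x)) = (4 + N)*(-1/(4*x)) = -(4 + N)/(4*x))
97 + G(E(-3, 1))*U(17, 4) = 97 + 13*((¼)*(-4 - 1*4)/17) = 97 + 13*((¼)*(1/17)*(-4 - 4)) = 97 + 13*((¼)*(1/17)*(-8)) = 97 + 13*(-2/17) = 97 - 26/17 = 1623/17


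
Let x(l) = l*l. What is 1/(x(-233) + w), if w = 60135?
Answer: 1/114424 ≈ 8.7394e-6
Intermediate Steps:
x(l) = l²
1/(x(-233) + w) = 1/((-233)² + 60135) = 1/(54289 + 60135) = 1/114424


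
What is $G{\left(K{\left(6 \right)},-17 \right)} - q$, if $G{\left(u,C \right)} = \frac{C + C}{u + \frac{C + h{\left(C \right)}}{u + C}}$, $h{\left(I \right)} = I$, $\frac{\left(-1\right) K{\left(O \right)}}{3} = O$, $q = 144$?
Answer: $- \frac{42317}{298} \approx -142.0$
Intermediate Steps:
$K{\left(O \right)} = - 3 O$
$G{\left(u,C \right)} = \frac{2 C}{u + \frac{2 C}{C + u}}$ ($G{\left(u,C \right)} = \frac{C + C}{u + \frac{C + C}{u + C}} = \frac{2 C}{u + \frac{2 C}{C + u}}$)
$G{\left(K{\left(6 \right)},-17 \right)} - q = 2 \left(-17\right) \frac{1}{\left(\left(-3\right) 6\right)^{2} + 2 \left(-17\right) - 17 \left(\left(-3\right) 6\right)} \left(-17 - 18\right) - 144 = 2 \left(-17\right) \frac{1}{\left(-18\right)^{2} - 34 - -306} \left(-17 - 18\right) - 144 = 2 \left(-17\right) \frac{1}{324 - 34 + 306} \left(-35\right) - 144 = 2 \left(-17\right) \frac{1}{596} \left(-35\right) - 144 = \frac{595}{298} - 144 = - \frac{42317}{298}$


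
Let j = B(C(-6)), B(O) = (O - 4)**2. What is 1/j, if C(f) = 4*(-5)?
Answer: 1/576 ≈ 0.0017361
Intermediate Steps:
C(f) = -20
B(O) = (-4 + O)**2
j = 576 (j = (-4 - 20)**2 = (-24)**2 = 576)
1/j = 1/576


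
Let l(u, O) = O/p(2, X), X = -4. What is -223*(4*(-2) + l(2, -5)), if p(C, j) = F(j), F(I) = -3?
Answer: 4237/3 ≈ 1412.3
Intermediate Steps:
p(C, j) = -3
l(u, O) = -O/3 (l(u, O) = O/(-3) = O*(-1/3) = -O/3)
-223*(4*(-2) + l(2, -5)) = -223*(4*(-2) - 1/3*(-5)) = -223*(-8 + 5/3) = -223*(-19/3) = 4237/3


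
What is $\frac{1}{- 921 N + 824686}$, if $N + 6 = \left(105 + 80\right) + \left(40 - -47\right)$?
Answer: $\frac{1}{579700} \approx 1.725 \cdot 10^{-6}$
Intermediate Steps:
$N = 266$ ($N = -6 + \left(\left(105 + 80\right) + \left(40 - -47\right)\right) = -6 + \left(185 + \left(40 + 47\right)\right) = -6 + \left(185 + 87\right) = -6 + 272 = 266$)
$\frac{1}{- 921 N + 824686} = \frac{1}{\left(-921\right) 266 + 824686} = \frac{1}{-244986 + 824686} = \frac{1}{579700}$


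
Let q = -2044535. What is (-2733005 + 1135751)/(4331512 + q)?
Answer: -1597254/2286977 ≈ -0.69841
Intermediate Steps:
(-2733005 + 1135751)/(4331512 + q) = (-2733005 + 1135751)/(4331512 - 2044535) = -1597254/2286977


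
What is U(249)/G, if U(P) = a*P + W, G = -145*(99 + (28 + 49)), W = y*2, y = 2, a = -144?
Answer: 8963/6380 ≈ 1.4049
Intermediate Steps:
W = 4 (W = 2*2 = 4)
G = -25520 (G = -145*(99 + 77) = -145*176 = -25520)
U(P) = 4 - 144*P (U(P) = -144*P + 4 = 4 - 144*P)
U(249)/G = (4 - 144*249)/(-25520) = (4 - 35856)*(-1/25520) = -35852*(-1/25520) = 8963/6380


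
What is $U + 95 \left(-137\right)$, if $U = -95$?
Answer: $-13110$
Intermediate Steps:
$U + 95 \left(-137\right) = -95 + 95 \left(-137\right) = -95 - 13015 = -13110$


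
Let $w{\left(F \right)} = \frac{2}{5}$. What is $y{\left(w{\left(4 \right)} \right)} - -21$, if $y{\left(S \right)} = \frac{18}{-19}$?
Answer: $\frac{381}{19} \approx 20.053$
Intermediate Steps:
$w{\left(F \right)} = \frac{2}{5}$ ($w{\left(F \right)} = 2 \cdot \frac{1}{5} = \frac{2}{5}$)
$y{\left(S \right)} = - \frac{18}{19}$ ($y{\left(S \right)} = 18 \left(- \frac{1}{19}\right) = - \frac{18}{19}$)
$y{\left(w{\left(4 \right)} \right)} - -21 = - \frac{18}{19} - -21 = - \frac{18}{19} + 21 = \frac{381}{19}$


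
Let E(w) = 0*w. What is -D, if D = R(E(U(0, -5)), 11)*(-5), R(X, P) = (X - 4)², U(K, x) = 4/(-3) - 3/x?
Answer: 80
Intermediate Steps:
U(K, x) = -4/3 - 3/x (U(K, x) = 4*(-⅓) - 3/x = -4/3 - 3/x)
E(w) = 0
R(X, P) = (-4 + X)²
D = -80 (D = (-4 + 0)²*(-5) = (-4)²*(-5) = 16*(-5) = -80)
-D = -1*(-80) = 80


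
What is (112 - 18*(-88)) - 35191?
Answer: -33495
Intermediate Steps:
(112 - 18*(-88)) - 35191 = (112 + 1584) - 35191 = 1696 - 35191 = -33495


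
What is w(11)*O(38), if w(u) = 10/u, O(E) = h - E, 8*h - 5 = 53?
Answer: -615/22 ≈ -27.955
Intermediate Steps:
h = 29/4 (h = 5/8 + (⅛)*53 = 5/8 + 53/8 = 29/4 ≈ 7.2500)
O(E) = 29/4 - E
w(11)*O(38) = (10/11)*(29/4 - 1*38) = (10*(1/11))*(29/4 - 38) = (10/11)*(-123/4) = -615/22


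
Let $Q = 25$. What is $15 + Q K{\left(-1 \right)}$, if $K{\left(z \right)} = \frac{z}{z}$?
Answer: $40$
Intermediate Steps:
$K{\left(z \right)} = 1$
$15 + Q K{\left(-1 \right)} = 15 + 25 \cdot 1 = 15 + 25 = 40$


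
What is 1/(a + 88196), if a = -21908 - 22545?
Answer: 1/43743 ≈ 2.2861e-5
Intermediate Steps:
a = -44453
1/(a + 88196) = 1/(-44453 + 88196) = 1/43743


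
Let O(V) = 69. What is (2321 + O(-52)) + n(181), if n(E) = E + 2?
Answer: 2573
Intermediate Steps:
n(E) = 2 + E
(2321 + O(-52)) + n(181) = (2321 + 69) + (2 + 181) = 2390 + 183 = 2573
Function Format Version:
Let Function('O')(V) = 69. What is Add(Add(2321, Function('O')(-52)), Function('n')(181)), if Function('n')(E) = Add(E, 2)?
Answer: 2573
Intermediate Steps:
Function('n')(E) = Add(2, E)
Add(Add(2321, Function('O')(-52)), Function('n')(181)) = Add(Add(2321, 69), Add(2, 181)) = Add(2390, 183) = 2573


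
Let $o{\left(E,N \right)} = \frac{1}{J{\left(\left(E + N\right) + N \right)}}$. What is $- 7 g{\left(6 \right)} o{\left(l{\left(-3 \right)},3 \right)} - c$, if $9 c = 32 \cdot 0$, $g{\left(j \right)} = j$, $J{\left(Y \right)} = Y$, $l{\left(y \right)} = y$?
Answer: $-14$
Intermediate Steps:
$o{\left(E,N \right)} = \frac{1}{E + 2 N}$ ($o{\left(E,N \right)} = \frac{1}{\left(E + N\right) + N} = \frac{1}{E + 2 N}$)
$c = 0$ ($c = \frac{32 \cdot 0}{9} = \frac{1}{9} \cdot 0 = 0$)
$- 7 g{\left(6 \right)} o{\left(l{\left(-3 \right)},3 \right)} - c = \frac{\left(-7\right) 6}{-3 + 2 \cdot 3} - 0 = - \frac{42}{-3 + 6} + 0 = - \frac{42}{3} + 0 = \left(-42\right) \frac{1}{3} + 0 = -14 + 0 = -14$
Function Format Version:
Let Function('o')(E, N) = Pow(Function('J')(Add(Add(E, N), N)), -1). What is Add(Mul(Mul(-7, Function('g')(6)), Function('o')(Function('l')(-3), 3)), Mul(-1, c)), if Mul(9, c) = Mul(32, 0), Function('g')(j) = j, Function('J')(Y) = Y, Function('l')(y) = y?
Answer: -14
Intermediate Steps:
Function('o')(E, N) = Pow(Add(E, Mul(2, N)), -1) (Function('o')(E, N) = Pow(Add(Add(E, N), N), -1) = Pow(Add(E, Mul(2, N)), -1))
c = 0 (c = Mul(Rational(1, 9), Mul(32, 0)) = Mul(Rational(1, 9), 0) = 0)
Add(Mul(Mul(-7, Function('g')(6)), Function('o')(Function('l')(-3), 3)), Mul(-1, c)) = Add(Mul(Mul(-7, 6), Pow(Add(-3, Mul(2, 3)), -1)), Mul(-1, 0)) = Add(Mul(-42, Pow(Add(-3, 6), -1)), 0) = Add(Mul(-42, Pow(3, -1)), 0) = Add(Mul(-42, Rational(1, 3)), 0) = Add(-14, 0) = -14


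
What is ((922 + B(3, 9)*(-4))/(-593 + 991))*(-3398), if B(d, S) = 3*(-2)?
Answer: -1607254/199 ≈ -8076.7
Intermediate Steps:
B(d, S) = -6
((922 + B(3, 9)*(-4))/(-593 + 991))*(-3398) = ((922 - 6*(-4))/(-593 + 991))*(-3398) = ((922 + 24)/398)*(-3398) = (946*(1/398))*(-3398) = (473/199)*(-3398) = -1607254/199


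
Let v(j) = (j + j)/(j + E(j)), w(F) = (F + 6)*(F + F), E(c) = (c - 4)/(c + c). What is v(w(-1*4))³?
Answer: 16777216/1860867 ≈ 9.0158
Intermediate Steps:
E(c) = (-4 + c)/(2*c) (E(c) = (-4 + c)/((2*c)) = (-4 + c)*(1/(2*c)) = (-4 + c)/(2*c))
w(F) = 2*F*(6 + F) (w(F) = (6 + F)*(2*F) = 2*F*(6 + F))
v(j) = 2*j/(j + (-4 + j)/(2*j)) (v(j) = (j + j)/(j + (-4 + j)/(2*j)) = (2*j)/(j + (-4 + j)/(2*j)) = 2*j/(j + (-4 + j)/(2*j)))
v(w(-1*4))³ = (4*(2*(-1*4)*(6 - 1*4))²/(-4 + 2*(-1*4)*(6 - 1*4) + 2*(2*(-1*4)*(6 - 1*4))²))³ = (4*(2*(-4)*(6 - 4))²/(-4 + 2*(-4)*(6 - 4) + 2*(2*(-4)*(6 - 4))²))³ = (4*(2*(-4)*2)²/(-4 + 2*(-4)*2 + 2*(2*(-4)*2)²))³ = (4*(-16)²/(-4 - 16 + 2*(-16)²))³ = (4*256/(-4 - 16 + 2*256))³ = (4*256/(-4 - 16 + 512))³ = (4*256/492)³ = (4*256*(1/492))³ = (256/123)³ = 16777216/1860867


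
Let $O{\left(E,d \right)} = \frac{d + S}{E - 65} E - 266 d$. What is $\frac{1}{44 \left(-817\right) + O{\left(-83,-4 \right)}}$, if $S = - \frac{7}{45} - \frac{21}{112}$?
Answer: $- \frac{106560}{3717498581} \approx -2.8664 \cdot 10^{-5}$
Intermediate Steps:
$S = - \frac{247}{720}$ ($S = \left(-7\right) \frac{1}{45} - \frac{3}{16} = - \frac{7}{45} - \frac{3}{16} = - \frac{247}{720} \approx -0.34306$)
$O{\left(E,d \right)} = - 266 d + \frac{E \left(- \frac{247}{720} + d\right)}{-65 + E}$ ($O{\left(E,d \right)} = \frac{d - \frac{247}{720}}{E - 65} E - 266 d = \frac{- \frac{247}{720} + d}{-65 + E} E - 266 d = \frac{E \left(- \frac{247}{720} + d\right)}{-65 + E} - 266 d = - 266 d + \frac{E \left(- \frac{247}{720} + d\right)}{-65 + E}$)
$\frac{1}{44 \left(-817\right) + O{\left(-83,-4 \right)}} = \frac{1}{44 \left(-817\right) + \frac{\left(-247\right) \left(-83\right) + 12448800 \left(-4\right) - \left(-15836400\right) \left(-4\right)}{720 \left(-65 - 83\right)}} = \frac{1}{-35948 + \frac{20501 - 49795200 - 63345600}{720 \left(-148\right)}} = \frac{1}{-35948 + \frac{1}{720} \left(- \frac{1}{148}\right) \left(-113120299\right)} = \frac{1}{-35948 + \frac{113120299}{106560}} = \frac{1}{- \frac{3717498581}{106560}} = - \frac{106560}{3717498581}$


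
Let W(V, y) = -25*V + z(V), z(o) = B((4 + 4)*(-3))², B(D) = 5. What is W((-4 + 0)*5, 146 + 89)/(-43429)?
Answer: -525/43429 ≈ -0.012089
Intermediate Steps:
z(o) = 25 (z(o) = 5² = 25)
W(V, y) = 25 - 25*V (W(V, y) = -25*V + 25 = 25 - 25*V)
W((-4 + 0)*5, 146 + 89)/(-43429) = (25 - 25*(-4 + 0)*5)/(-43429) = (25 - (-100)*5)*(-1/43429) = (25 - 25*(-20))*(-1/43429) = (25 + 500)*(-1/43429) = 525*(-1/43429) = -525/43429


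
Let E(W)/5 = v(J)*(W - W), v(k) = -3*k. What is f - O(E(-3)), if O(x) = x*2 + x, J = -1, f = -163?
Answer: -163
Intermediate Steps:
E(W) = 0 (E(W) = 5*((-3*(-1))*(W - W)) = 5*(3*0) = 5*0 = 0)
O(x) = 3*x (O(x) = 2*x + x = 3*x)
f - O(E(-3)) = -163 - 3*0 = -163 - 1*0 = -163 + 0 = -163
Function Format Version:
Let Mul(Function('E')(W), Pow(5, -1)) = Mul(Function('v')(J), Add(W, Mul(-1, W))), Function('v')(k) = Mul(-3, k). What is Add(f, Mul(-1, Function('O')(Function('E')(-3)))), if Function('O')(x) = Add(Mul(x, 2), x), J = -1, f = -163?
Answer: -163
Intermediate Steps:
Function('E')(W) = 0 (Function('E')(W) = Mul(5, Mul(Mul(-3, -1), Add(W, Mul(-1, W)))) = Mul(5, Mul(3, 0)) = Mul(5, 0) = 0)
Function('O')(x) = Mul(3, x) (Function('O')(x) = Add(Mul(2, x), x) = Mul(3, x))
Add(f, Mul(-1, Function('O')(Function('E')(-3)))) = Add(-163, Mul(-1, Mul(3, 0))) = Add(-163, Mul(-1, 0)) = Add(-163, 0) = -163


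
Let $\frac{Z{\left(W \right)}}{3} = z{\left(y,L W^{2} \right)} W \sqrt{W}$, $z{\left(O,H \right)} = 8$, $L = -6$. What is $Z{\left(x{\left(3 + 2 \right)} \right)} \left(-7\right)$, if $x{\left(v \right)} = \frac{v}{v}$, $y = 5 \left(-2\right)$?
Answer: $-168$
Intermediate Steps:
$y = -10$
$x{\left(v \right)} = 1$
$Z{\left(W \right)} = 24 W^{\frac{3}{2}}$ ($Z{\left(W \right)} = 3 \cdot 8 W \sqrt{W} = 3 \cdot 8 W^{\frac{3}{2}} = 24 W^{\frac{3}{2}}$)
$Z{\left(x{\left(3 + 2 \right)} \right)} \left(-7\right) = 24 \cdot 1^{\frac{3}{2}} \left(-7\right) = 24 \cdot 1 \left(-7\right) = 24 \left(-7\right) = -168$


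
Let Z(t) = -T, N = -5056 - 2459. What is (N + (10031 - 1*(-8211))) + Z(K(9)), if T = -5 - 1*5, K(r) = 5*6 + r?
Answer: 10737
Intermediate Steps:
N = -7515
K(r) = 30 + r
T = -10 (T = -5 - 5 = -10)
Z(t) = 10 (Z(t) = -1*(-10) = 10)
(N + (10031 - 1*(-8211))) + Z(K(9)) = (-7515 + (10031 - 1*(-8211))) + 10 = (-7515 + (10031 + 8211)) + 10 = (-7515 + 18242) + 10 = 10727 + 10 = 10737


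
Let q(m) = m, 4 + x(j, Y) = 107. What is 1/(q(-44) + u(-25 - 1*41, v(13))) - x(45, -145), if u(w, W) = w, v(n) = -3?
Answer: -11331/110 ≈ -103.01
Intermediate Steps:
x(j, Y) = 103 (x(j, Y) = -4 + 107 = 103)
1/(q(-44) + u(-25 - 1*41, v(13))) - x(45, -145) = 1/(-44 + (-25 - 1*41)) - 1*103 = 1/(-44 + (-25 - 41)) - 103 = 1/(-44 - 66) - 103 = 1/(-110) - 103 = -1/110 - 103 = -11331/110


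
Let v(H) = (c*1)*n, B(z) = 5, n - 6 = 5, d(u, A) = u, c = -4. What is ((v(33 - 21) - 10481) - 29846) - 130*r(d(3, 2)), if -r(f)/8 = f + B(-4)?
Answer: -32051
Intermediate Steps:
n = 11 (n = 6 + 5 = 11)
v(H) = -44 (v(H) = -4*1*11 = -4*11 = -44)
r(f) = -40 - 8*f (r(f) = -8*(f + 5) = -8*(5 + f) = -40 - 8*f)
((v(33 - 21) - 10481) - 29846) - 130*r(d(3, 2)) = ((-44 - 10481) - 29846) - 130*(-40 - 8*3) = (-10525 - 29846) - 130*(-40 - 24) = -40371 - 130*(-64) = -40371 + 8320 = -32051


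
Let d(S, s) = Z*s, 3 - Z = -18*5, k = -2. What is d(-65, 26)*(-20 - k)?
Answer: -43524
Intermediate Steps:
Z = 93 (Z = 3 - (-18)*5 = 3 - 1*(-90) = 3 + 90 = 93)
d(S, s) = 93*s
d(-65, 26)*(-20 - k) = (93*26)*(-20 - 1*(-2)) = 2418*(-20 + 2) = 2418*(-18) = -43524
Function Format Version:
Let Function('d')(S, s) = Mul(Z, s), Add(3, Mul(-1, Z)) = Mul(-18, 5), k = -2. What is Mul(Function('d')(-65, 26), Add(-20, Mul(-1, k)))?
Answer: -43524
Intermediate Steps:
Z = 93 (Z = Add(3, Mul(-1, Mul(-18, 5))) = Add(3, Mul(-1, -90)) = Add(3, 90) = 93)
Function('d')(S, s) = Mul(93, s)
Mul(Function('d')(-65, 26), Add(-20, Mul(-1, k))) = Mul(Mul(93, 26), Add(-20, Mul(-1, -2))) = Mul(2418, Add(-20, 2)) = Mul(2418, -18) = -43524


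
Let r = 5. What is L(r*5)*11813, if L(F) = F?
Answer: 295325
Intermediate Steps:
L(r*5)*11813 = (5*5)*11813 = 25*11813 = 295325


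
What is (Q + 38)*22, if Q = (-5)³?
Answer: -1914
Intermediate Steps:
Q = -125
(Q + 38)*22 = (-125 + 38)*22 = -87*22 = -1914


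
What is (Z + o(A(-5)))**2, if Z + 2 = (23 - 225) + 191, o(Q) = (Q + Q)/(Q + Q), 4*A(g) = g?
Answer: 144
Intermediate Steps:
A(g) = g/4
o(Q) = 1 (o(Q) = (2*Q)/((2*Q)) = (2*Q)*(1/(2*Q)) = 1)
Z = -13 (Z = -2 + ((23 - 225) + 191) = -2 + (-202 + 191) = -2 - 11 = -13)
(Z + o(A(-5)))**2 = (-13 + 1)**2 = (-12)**2 = 144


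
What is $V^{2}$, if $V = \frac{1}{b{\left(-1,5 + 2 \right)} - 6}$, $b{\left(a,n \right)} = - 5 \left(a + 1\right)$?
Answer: $\frac{1}{36} \approx 0.027778$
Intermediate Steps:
$b{\left(a,n \right)} = -5 - 5 a$ ($b{\left(a,n \right)} = - 5 \left(1 + a\right) = -5 - 5 a$)
$V = - \frac{1}{6}$ ($V = \frac{1}{\left(-5 - -5\right) - 6} = \frac{1}{\left(-5 + 5\right) - 6} = \frac{1}{0 - 6} = \frac{1}{-6} = - \frac{1}{6} \approx -0.16667$)
$V^{2} = \left(- \frac{1}{6}\right)^{2} = \frac{1}{36}$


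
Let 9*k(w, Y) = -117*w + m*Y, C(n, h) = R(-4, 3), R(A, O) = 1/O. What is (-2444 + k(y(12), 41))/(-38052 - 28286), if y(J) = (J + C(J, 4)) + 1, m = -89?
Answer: 27205/597042 ≈ 0.045566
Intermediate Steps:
C(n, h) = ⅓ (C(n, h) = 1/3 = ⅓)
y(J) = 4/3 + J (y(J) = (J + ⅓) + 1 = (⅓ + J) + 1 = 4/3 + J)
k(w, Y) = -13*w - 89*Y/9 (k(w, Y) = (-117*w - 89*Y)/9 = -13*w - 89*Y/9)
(-2444 + k(y(12), 41))/(-38052 - 28286) = (-2444 + (-13*(4/3 + 12) - 89/9*41))/(-38052 - 28286) = (-2444 + (-13*40/3 - 3649/9))/(-66338) = (-2444 + (-520/3 - 3649/9))*(-1/66338) = (-2444 - 5209/9)*(-1/66338) = -27205/9*(-1/66338) = 27205/597042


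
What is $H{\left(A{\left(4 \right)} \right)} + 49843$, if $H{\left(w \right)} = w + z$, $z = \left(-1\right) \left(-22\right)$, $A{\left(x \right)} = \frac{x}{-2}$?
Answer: $49863$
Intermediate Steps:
$A{\left(x \right)} = - \frac{x}{2}$ ($A{\left(x \right)} = x \left(- \frac{1}{2}\right) = - \frac{x}{2}$)
$z = 22$
$H{\left(w \right)} = 22 + w$ ($H{\left(w \right)} = w + 22 = 22 + w$)
$H{\left(A{\left(4 \right)} \right)} + 49843 = \left(22 - 2\right) + 49843 = 20 + 49843 = 49863$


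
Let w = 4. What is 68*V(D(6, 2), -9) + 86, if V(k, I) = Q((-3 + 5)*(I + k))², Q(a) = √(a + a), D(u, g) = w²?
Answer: 1990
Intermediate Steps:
D(u, g) = 16 (D(u, g) = 4² = 16)
Q(a) = √2*√a (Q(a) = √(2*a) = √2*√a)
V(k, I) = 4*I + 4*k (V(k, I) = (√2*√((-3 + 5)*(I + k)))² = (√2*√(2*(I + k)))² = (√2*√(2*I + 2*k))² = 4*I + 4*k)
68*V(D(6, 2), -9) + 86 = 68*(4*(-9) + 4*16) + 86 = 68*(-36 + 64) + 86 = 68*28 + 86 = 1904 + 86 = 1990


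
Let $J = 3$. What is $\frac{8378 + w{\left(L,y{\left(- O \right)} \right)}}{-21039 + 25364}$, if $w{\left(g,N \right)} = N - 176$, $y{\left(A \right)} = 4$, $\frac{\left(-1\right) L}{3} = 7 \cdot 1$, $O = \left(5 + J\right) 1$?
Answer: $\frac{8206}{4325} \approx 1.8973$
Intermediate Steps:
$O = 8$ ($O = \left(5 + 3\right) 1 = 8 \cdot 1 = 8$)
$L = -21$ ($L = - 3 \cdot 7 \cdot 1 = \left(-3\right) 7 = -21$)
$w{\left(g,N \right)} = -176 + N$
$\frac{8378 + w{\left(L,y{\left(- O \right)} \right)}}{-21039 + 25364} = \frac{8378 + \left(-176 + 4\right)}{-21039 + 25364} = \frac{8378 - 172}{4325} = 8206 \cdot \frac{1}{4325} = \frac{8206}{4325}$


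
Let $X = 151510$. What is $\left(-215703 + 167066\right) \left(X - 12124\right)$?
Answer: $-6779316882$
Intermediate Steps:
$\left(-215703 + 167066\right) \left(X - 12124\right) = \left(-215703 + 167066\right) \left(151510 - 12124\right) = \left(-48637\right) 139386 = -6779316882$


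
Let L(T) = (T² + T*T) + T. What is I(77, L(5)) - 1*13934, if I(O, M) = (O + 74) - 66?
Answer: -13849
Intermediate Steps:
L(T) = T + 2*T² (L(T) = (T² + T²) + T = 2*T² + T = T + 2*T²)
I(O, M) = 8 + O (I(O, M) = (74 + O) - 66 = 8 + O)
I(77, L(5)) - 1*13934 = (8 + 77) - 1*13934 = 85 - 13934 = -13849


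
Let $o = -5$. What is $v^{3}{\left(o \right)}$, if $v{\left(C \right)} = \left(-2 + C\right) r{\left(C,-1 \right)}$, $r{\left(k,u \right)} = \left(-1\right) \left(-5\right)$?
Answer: $-42875$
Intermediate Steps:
$r{\left(k,u \right)} = 5$
$v{\left(C \right)} = -10 + 5 C$ ($v{\left(C \right)} = \left(-2 + C\right) 5 = -10 + 5 C$)
$v^{3}{\left(o \right)} = \left(-10 + 5 \left(-5\right)\right)^{3} = \left(-10 - 25\right)^{3} = \left(-35\right)^{3} = -42875$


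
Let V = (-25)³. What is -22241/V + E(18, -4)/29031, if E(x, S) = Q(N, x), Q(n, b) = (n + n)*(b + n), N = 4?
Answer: 648428471/453609375 ≈ 1.4295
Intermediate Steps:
Q(n, b) = 2*n*(b + n) (Q(n, b) = (2*n)*(b + n) = 2*n*(b + n))
E(x, S) = 32 + 8*x (E(x, S) = 2*4*(x + 4) = 2*4*(4 + x) = 32 + 8*x)
V = -15625
-22241/V + E(18, -4)/29031 = -22241/(-15625) + (32 + 8*18)/29031 = -22241*(-1/15625) + (32 + 144)*(1/29031) = 22241/15625 + 176*(1/29031) = 22241/15625 + 176/29031 = 648428471/453609375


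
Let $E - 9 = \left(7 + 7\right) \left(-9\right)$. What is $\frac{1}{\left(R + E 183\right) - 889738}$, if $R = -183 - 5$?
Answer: $- \frac{1}{911337} \approx -1.0973 \cdot 10^{-6}$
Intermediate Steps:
$E = -117$ ($E = 9 + \left(7 + 7\right) \left(-9\right) = 9 + 14 \left(-9\right) = 9 - 126 = -117$)
$R = -188$
$\frac{1}{\left(R + E 183\right) - 889738} = \frac{1}{\left(-188 - 21411\right) - 889738} = \frac{1}{-21599 - 889738} = \frac{1}{-911337} = - \frac{1}{911337}$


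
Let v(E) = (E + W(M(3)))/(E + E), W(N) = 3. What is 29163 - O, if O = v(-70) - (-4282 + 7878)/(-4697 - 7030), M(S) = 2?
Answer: 47877940991/1641780 ≈ 29162.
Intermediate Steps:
v(E) = (3 + E)/(2*E) (v(E) = (E + 3)/(E + E) = (3 + E)/((2*E)) = (3 + E)*(1/(2*E)) = (3 + E)/(2*E))
O = 1289149/1641780 (O = (½)*(3 - 70)/(-70) - (-4282 + 7878)/(-4697 - 7030) = (½)*(-1/70)*(-67) - 3596/(-11727) = 67/140 - 3596*(-1)/11727 = 67/140 - 1*(-3596/11727) = 67/140 + 3596/11727 = 1289149/1641780 ≈ 0.78521)
29163 - O = 29163 - 1*1289149/1641780 = 29163 - 1289149/1641780 = 47877940991/1641780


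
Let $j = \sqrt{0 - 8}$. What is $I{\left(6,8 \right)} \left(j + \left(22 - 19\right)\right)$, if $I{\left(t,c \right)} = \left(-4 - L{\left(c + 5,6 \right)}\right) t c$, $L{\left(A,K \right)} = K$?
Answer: $-1440 - 960 i \sqrt{2} \approx -1440.0 - 1357.6 i$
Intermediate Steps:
$j = 2 i \sqrt{2}$ ($j = \sqrt{-8} = 2 i \sqrt{2} \approx 2.8284 i$)
$I{\left(t,c \right)} = - 10 c t$ ($I{\left(t,c \right)} = \left(-4 - 6\right) t c = - 10 t c = - 10 c t$)
$I{\left(6,8 \right)} \left(j + \left(22 - 19\right)\right) = \left(-10\right) 8 \cdot 6 \left(2 i \sqrt{2} + \left(22 - 19\right)\right) = - 480 \left(2 i \sqrt{2} + 3\right) = - 480 \left(3 + 2 i \sqrt{2}\right) = -1440 - 960 i \sqrt{2}$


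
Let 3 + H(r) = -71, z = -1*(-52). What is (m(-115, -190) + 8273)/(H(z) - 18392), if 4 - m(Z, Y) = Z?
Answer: -4196/9233 ≈ -0.45446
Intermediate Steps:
z = 52
m(Z, Y) = 4 - Z
H(r) = -74 (H(r) = -3 - 71 = -74)
(m(-115, -190) + 8273)/(H(z) - 18392) = ((4 - 1*(-115)) + 8273)/(-74 - 18392) = ((4 + 115) + 8273)/(-18466) = (119 + 8273)*(-1/18466) = 8392*(-1/18466) = -4196/9233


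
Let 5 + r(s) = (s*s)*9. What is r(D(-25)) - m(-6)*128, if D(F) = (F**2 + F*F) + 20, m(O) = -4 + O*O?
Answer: 14511999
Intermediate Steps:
m(O) = -4 + O**2
D(F) = 20 + 2*F**2 (D(F) = (F**2 + F**2) + 20 = 2*F**2 + 20 = 20 + 2*F**2)
r(s) = -5 + 9*s**2 (r(s) = -5 + (s*s)*9 = -5 + s**2*9 = -5 + 9*s**2)
r(D(-25)) - m(-6)*128 = (-5 + 9*(20 + 2*(-25)**2)**2) - (-4 + (-6)**2)*128 = (-5 + 9*(20 + 2*625)**2) - (-4 + 36)*128 = (-5 + 9*(20 + 1250)**2) - 32*128 = (-5 + 9*1270**2) - 1*4096 = (-5 + 9*1612900) - 4096 = (-5 + 14516100) - 4096 = 14516095 - 4096 = 14511999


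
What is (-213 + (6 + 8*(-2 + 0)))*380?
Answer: -84740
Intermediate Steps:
(-213 + (6 + 8*(-2 + 0)))*380 = (-213 + (6 + 8*(-2)))*380 = (-213 + (6 - 16))*380 = (-213 - 10)*380 = -223*380 = -84740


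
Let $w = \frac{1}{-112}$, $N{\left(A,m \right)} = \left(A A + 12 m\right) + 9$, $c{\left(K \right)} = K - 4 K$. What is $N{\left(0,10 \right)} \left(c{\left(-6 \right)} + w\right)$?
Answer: $\frac{259935}{112} \approx 2320.8$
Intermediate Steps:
$c{\left(K \right)} = - 3 K$
$N{\left(A,m \right)} = 9 + A^{2} + 12 m$ ($N{\left(A,m \right)} = \left(A^{2} + 12 m\right) + 9 = 9 + A^{2} + 12 m$)
$w = - \frac{1}{112} \approx -0.0089286$
$N{\left(0,10 \right)} \left(c{\left(-6 \right)} + w\right) = \left(9 + 0^{2} + 12 \cdot 10\right) \left(\left(-3\right) \left(-6\right) - \frac{1}{112}\right) = \left(9 + 0 + 120\right) \left(18 - \frac{1}{112}\right) = 129 \cdot \frac{2015}{112} = \frac{259935}{112}$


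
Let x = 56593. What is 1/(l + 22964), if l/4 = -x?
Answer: -1/203408 ≈ -4.9162e-6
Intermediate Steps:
l = -226372 (l = 4*(-1*56593) = 4*(-56593) = -226372)
1/(l + 22964) = 1/(-226372 + 22964) = 1/(-203408) = -1/203408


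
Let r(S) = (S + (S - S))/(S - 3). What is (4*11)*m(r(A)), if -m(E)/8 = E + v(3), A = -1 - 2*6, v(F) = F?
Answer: -1342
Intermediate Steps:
A = -13 (A = -1 - 12 = -13)
r(S) = S/(-3 + S) (r(S) = (S + 0)/(-3 + S) = S/(-3 + S))
m(E) = -24 - 8*E (m(E) = -8*(E + 3) = -8*(3 + E) = -24 - 8*E)
(4*11)*m(r(A)) = (4*11)*(-24 - (-104)/(-3 - 13)) = 44*(-24 - (-104)/(-16)) = 44*(-24 - (-104)*(-1)/16) = 44*(-24 - 8*13/16) = 44*(-24 - 13/2) = 44*(-61/2) = -1342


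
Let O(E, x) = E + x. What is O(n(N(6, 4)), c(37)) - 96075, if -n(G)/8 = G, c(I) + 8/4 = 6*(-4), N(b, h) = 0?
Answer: -96101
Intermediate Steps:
c(I) = -26 (c(I) = -2 + 6*(-4) = -2 - 24 = -26)
n(G) = -8*G
O(n(N(6, 4)), c(37)) - 96075 = (-8*0 - 26) - 96075 = (0 - 26) - 96075 = -26 - 96075 = -96101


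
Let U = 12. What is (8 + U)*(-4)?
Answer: -80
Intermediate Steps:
(8 + U)*(-4) = (8 + 12)*(-4) = 20*(-4) = -80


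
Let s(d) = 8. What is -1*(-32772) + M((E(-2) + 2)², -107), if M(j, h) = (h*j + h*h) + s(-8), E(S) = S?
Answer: 44229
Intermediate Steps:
M(j, h) = 8 + h² + h*j (M(j, h) = (h*j + h*h) + 8 = (h*j + h²) + 8 = (h² + h*j) + 8 = 8 + h² + h*j)
-1*(-32772) + M((E(-2) + 2)², -107) = -1*(-32772) + (8 + (-107)² - 107*(-2 + 2)²) = 32772 + (8 + 11449 - 107*0²) = 32772 + (8 + 11449 - 107*0) = 32772 + (8 + 11449 + 0) = 32772 + 11457 = 44229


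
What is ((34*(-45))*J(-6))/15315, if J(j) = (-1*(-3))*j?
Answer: 1836/1021 ≈ 1.7982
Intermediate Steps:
J(j) = 3*j
((34*(-45))*J(-6))/15315 = ((34*(-45))*(3*(-6)))/15315 = -1530*(-18)*(1/15315) = 27540*(1/15315) = 1836/1021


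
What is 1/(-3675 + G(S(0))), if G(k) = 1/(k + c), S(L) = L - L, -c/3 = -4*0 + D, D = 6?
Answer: -18/66151 ≈ -0.00027210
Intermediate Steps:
c = -18 (c = -3*(-4*0 + 6) = -3*(0 + 6) = -3*6 = -18)
S(L) = 0
G(k) = 1/(-18 + k) (G(k) = 1/(k - 18) = 1/(-18 + k))
1/(-3675 + G(S(0))) = 1/(-3675 + 1/(-18 + 0)) = 1/(-3675 + 1/(-18)) = 1/(-3675 - 1/18) = 1/(-66151/18) = -18/66151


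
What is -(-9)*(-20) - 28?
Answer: -208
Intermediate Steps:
-(-9)*(-20) - 28 = -3*60 - 28 = -180 - 28 = -208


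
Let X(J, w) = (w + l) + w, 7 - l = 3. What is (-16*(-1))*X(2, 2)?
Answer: 128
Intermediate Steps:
l = 4 (l = 7 - 1*3 = 7 - 3 = 4)
X(J, w) = 4 + 2*w (X(J, w) = (w + 4) + w = (4 + w) + w = 4 + 2*w)
(-16*(-1))*X(2, 2) = (-16*(-1))*(4 + 2*2) = 16*(4 + 4) = 16*8 = 128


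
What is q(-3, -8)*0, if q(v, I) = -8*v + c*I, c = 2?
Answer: 0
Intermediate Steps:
q(v, I) = -8*v + 2*I
q(-3, -8)*0 = (-8*(-3) + 2*(-8))*0 = (24 - 16)*0 = 8*0 = 0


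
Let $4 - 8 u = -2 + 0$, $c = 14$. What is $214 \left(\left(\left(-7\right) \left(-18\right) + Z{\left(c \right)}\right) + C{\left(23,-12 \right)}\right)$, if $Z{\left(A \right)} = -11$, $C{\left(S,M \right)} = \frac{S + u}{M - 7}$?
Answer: $\frac{48685}{2} \approx 24343.0$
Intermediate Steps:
$u = \frac{3}{4}$ ($u = \frac{1}{2} - \frac{-2 + 0}{8} = \frac{1}{2} - - \frac{1}{4} = \frac{1}{2} + \frac{1}{4} = \frac{3}{4} \approx 0.75$)
$C{\left(S,M \right)} = \frac{\frac{3}{4} + S}{-7 + M}$ ($C{\left(S,M \right)} = \frac{S + \frac{3}{4}}{M - 7} = \frac{\frac{3}{4} + S}{-7 + M}$)
$214 \left(\left(\left(-7\right) \left(-18\right) + Z{\left(c \right)}\right) + C{\left(23,-12 \right)}\right) = 214 \left(\left(\left(-7\right) \left(-18\right) - 11\right) + \frac{\frac{3}{4} + 23}{-7 - 12}\right) = 214 \left(\left(126 - 11\right) + \frac{1}{-19} \cdot \frac{95}{4}\right) = 214 \left(115 - \frac{5}{4}\right) = 214 \cdot \frac{455}{4} = \frac{48685}{2}$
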